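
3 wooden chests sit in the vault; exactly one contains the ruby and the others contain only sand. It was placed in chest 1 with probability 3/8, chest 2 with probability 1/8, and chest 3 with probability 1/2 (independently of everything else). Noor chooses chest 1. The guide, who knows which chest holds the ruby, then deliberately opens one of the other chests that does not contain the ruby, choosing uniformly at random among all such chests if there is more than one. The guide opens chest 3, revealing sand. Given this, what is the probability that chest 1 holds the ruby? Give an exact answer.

3/5

Condition on the true location of the ruby.
If it is in chest 1 (prior 3/8): the guide has 2 equally likely choices, so probability 1/2; weight (3/8)·(1/2) = 3/16.
If it is in chest 2 (prior 1/8): the guide has no choice, probability 1; weight (1/8)·1 = 1/8.
If it is in chest 3 (prior 1/2): the guide opened chest 3, so this case is ruled out; weight (1/2)·0 = 0.
The weights sum to 5/16.
So P(the ruby in chest 1 | the guide opened chest 3) = (3/16) / (5/16) = 3/5.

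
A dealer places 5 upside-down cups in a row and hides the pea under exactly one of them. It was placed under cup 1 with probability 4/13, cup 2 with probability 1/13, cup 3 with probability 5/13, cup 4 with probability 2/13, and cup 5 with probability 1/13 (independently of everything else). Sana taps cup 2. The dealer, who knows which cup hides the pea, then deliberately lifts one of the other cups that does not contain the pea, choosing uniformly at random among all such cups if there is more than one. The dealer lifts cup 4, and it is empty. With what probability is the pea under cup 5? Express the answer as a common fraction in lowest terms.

4/43

Condition on the true location of the pea.
If it is under cup 1 (prior 4/13): the dealer has 3 equally likely choices, so probability 1/3; weight (4/13)·(1/3) = 4/39.
If it is under cup 2 (prior 1/13): the dealer has 4 equally likely choices, so probability 1/4; weight (1/13)·(1/4) = 1/52.
If it is under cup 3 (prior 5/13): the dealer has 3 equally likely choices, so probability 1/3; weight (5/13)·(1/3) = 5/39.
If it is under cup 4 (prior 2/13): the dealer opened cup 4, so this case is ruled out; weight (2/13)·0 = 0.
If it is under cup 5 (prior 1/13): the dealer has 3 equally likely choices, so probability 1/3; weight (1/13)·(1/3) = 1/39.
The weights sum to 43/156.
So P(the pea under cup 5 | the dealer opened cup 4) = (1/39) / (43/156) = 4/43.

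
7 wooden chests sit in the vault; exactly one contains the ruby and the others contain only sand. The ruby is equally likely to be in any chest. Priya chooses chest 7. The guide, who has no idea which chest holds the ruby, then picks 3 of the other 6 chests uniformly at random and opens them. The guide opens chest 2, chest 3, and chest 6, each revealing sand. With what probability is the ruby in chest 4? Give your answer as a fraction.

Because the guide chose which chests to open without knowing where the ruby is, the choice is independent of the prize location. Learning that none of the 3 opened chests holds the ruby simply rules out those 3 locations and leaves the remaining 4 chests still equally likely by symmetry.
So P(the ruby in chest 4) = 1/4.

1/4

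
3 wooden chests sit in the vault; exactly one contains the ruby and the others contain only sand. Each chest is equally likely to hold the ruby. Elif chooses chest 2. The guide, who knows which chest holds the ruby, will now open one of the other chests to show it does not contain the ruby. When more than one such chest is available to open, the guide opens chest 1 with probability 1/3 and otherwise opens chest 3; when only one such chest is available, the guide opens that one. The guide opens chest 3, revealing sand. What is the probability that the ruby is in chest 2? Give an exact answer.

Apply Bayes' rule, conditioning on where the ruby actually is.
If it is in chest 1 (prior 1/3): only chest 3 is available, probability 1; weight (1/3)·1 = 1/3.
If it is in chest 2 (prior 1/3): chest 1 is available but not opened, probability 2/3; weight (1/3)·(2/3) = 2/9.
If it is in chest 3 (prior 1/3): the guide opened chest 3, so this case is ruled out; weight (1/3)·0 = 0.
The weights sum to 5/9.
So P(the ruby in chest 2 | the guide opened chest 3) = (2/9) / (5/9) = 2/5.

2/5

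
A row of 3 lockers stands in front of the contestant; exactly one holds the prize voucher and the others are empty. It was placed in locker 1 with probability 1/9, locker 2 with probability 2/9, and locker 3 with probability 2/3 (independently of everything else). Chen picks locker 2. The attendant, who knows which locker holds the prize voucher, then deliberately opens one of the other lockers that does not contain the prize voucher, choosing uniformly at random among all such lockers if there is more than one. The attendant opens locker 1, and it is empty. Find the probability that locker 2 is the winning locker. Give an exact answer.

1/7

Consider each possible location of the prize voucher in turn.
If it is in locker 1 (prior 1/9): the attendant opened locker 1, so this case is ruled out; weight (1/9)·0 = 0.
If it is in locker 2 (prior 2/9): the attendant has 2 equally likely choices, so probability 1/2; weight (2/9)·(1/2) = 1/9.
If it is in locker 3 (prior 2/3): the attendant has no choice, probability 1; weight (2/3)·1 = 2/3.
The weights sum to 7/9.
So P(the prize voucher in locker 2 | the attendant opened locker 1) = (1/9) / (7/9) = 1/7.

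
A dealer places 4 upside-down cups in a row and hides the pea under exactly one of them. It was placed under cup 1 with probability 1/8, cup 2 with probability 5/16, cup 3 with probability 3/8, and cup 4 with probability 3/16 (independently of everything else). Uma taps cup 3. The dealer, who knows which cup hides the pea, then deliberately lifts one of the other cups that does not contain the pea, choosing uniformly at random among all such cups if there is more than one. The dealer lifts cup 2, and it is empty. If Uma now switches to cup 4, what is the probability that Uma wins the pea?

Apply Bayes' rule, conditioning on where the pea actually is.
If it is under cup 1 (prior 1/8): the dealer has 2 equally likely choices, so probability 1/2; weight (1/8)·(1/2) = 1/16.
If it is under cup 2 (prior 5/16): the dealer opened cup 2, so this case is ruled out; weight (5/16)·0 = 0.
If it is under cup 3 (prior 3/8): the dealer has 3 equally likely choices, so probability 1/3; weight (3/8)·(1/3) = 1/8.
If it is under cup 4 (prior 3/16): the dealer has 2 equally likely choices, so probability 1/2; weight (3/16)·(1/2) = 3/32.
The weights sum to 9/32.
So P(the pea under cup 4 | the dealer opened cup 2) = (3/32) / (9/32) = 1/3.

1/3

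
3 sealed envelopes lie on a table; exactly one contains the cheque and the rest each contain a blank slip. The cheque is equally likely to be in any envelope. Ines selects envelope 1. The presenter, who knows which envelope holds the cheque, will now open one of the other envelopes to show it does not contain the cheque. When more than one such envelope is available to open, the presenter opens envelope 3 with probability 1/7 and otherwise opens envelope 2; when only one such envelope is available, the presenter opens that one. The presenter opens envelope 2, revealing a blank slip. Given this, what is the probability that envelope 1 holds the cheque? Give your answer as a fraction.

6/13

Condition on the true location of the cheque.
If it is in envelope 1 (prior 1/3): envelope 3 is available but not opened, probability 6/7; weight (1/3)·(6/7) = 2/7.
If it is in envelope 2 (prior 1/3): the presenter opened envelope 2, so this case is ruled out; weight (1/3)·0 = 0.
If it is in envelope 3 (prior 1/3): only envelope 2 is available, probability 1; weight (1/3)·1 = 1/3.
The weights sum to 13/21.
So P(the cheque in envelope 1 | the presenter opened envelope 2) = (2/7) / (13/21) = 6/13.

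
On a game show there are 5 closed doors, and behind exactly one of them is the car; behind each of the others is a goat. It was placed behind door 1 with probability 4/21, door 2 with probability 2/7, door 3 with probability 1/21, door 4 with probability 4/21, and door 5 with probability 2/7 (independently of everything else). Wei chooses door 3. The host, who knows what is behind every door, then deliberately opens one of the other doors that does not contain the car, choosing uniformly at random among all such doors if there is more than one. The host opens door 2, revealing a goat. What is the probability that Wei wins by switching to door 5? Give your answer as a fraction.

Condition on the true location of the car.
If it is behind either of doors 1 and 4 (prior 4/21 each): the host has 3 equally likely choices, so probability 1/3; weight (4/21)·(1/3) = 4/63 each.
If it is behind door 2 (prior 2/7): the host opened door 2, so this case is ruled out; weight (2/7)·0 = 0.
If it is behind door 3 (prior 1/21): the host has 4 equally likely choices, so probability 1/4; weight (1/21)·(1/4) = 1/84.
If it is behind door 5 (prior 2/7): the host has 3 equally likely choices, so probability 1/3; weight (2/7)·(1/3) = 2/21.
The weights sum to 59/252.
So P(the car behind door 5 | the host opened door 2) = (2/21) / (59/252) = 24/59.

24/59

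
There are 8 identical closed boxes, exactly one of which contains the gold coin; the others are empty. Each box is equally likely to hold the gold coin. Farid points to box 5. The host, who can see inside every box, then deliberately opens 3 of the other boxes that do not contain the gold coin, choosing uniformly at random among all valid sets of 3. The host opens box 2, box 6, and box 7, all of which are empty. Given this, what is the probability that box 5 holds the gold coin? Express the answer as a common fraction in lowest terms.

1/8

Condition on the true location of the gold coin.
If it is in any of boxes 1, 3, 4, and 8 (prior 1/8 each): the host has 20 equally likely choices, so probability 1/20; weight (1/8)·(1/20) = 1/160 each.
If it is in any of boxes 2, 6, and 7 (prior 1/8 each): that box was opened and seen not to hold the prize — ruled out; weight (1/8)·0 = 0 each.
If it is in box 5 (prior 1/8): the host has 35 equally likely choices, so probability 1/35; weight (1/8)·(1/35) = 1/280.
The weights sum to 1/35.
So P(the gold coin in box 5 | the host opened box 2, box 6, and box 7) = (1/280) / (1/35) = 1/8.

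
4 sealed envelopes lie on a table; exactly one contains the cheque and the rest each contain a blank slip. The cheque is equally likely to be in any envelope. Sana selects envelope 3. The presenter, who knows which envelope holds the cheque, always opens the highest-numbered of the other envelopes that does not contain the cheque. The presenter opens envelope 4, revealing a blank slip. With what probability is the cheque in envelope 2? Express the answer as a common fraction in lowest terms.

Consider each possible location of the cheque in turn.
If it is in any of envelopes 1, 2, and 3 (prior 1/4 each): envelope 4 is the highest-numbered option available, probability 1; weight (1/4)·1 = 1/4 each.
If it is in envelope 4 (prior 1/4): the presenter opened envelope 4, so this case is ruled out; weight (1/4)·0 = 0.
The weights sum to 3/4.
So P(the cheque in envelope 2 | the presenter opened envelope 4) = (1/4) / (3/4) = 1/3.

1/3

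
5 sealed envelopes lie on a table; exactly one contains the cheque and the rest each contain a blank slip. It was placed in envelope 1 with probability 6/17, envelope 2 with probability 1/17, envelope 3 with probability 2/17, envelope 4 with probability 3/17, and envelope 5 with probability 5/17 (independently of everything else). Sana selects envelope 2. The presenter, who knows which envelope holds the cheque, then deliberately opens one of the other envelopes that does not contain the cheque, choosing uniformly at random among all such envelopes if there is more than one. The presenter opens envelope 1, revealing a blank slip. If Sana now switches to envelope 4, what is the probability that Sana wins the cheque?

12/43

Apply Bayes' rule, conditioning on where the cheque actually is.
If it is in envelope 1 (prior 6/17): the presenter opened envelope 1, so this case is ruled out; weight (6/17)·0 = 0.
If it is in envelope 2 (prior 1/17): the presenter has 4 equally likely choices, so probability 1/4; weight (1/17)·(1/4) = 1/68.
If it is in envelope 3 (prior 2/17): the presenter has 3 equally likely choices, so probability 1/3; weight (2/17)·(1/3) = 2/51.
If it is in envelope 4 (prior 3/17): the presenter has 3 equally likely choices, so probability 1/3; weight (3/17)·(1/3) = 1/17.
If it is in envelope 5 (prior 5/17): the presenter has 3 equally likely choices, so probability 1/3; weight (5/17)·(1/3) = 5/51.
The weights sum to 43/204.
So P(the cheque in envelope 4 | the presenter opened envelope 1) = (1/17) / (43/204) = 12/43.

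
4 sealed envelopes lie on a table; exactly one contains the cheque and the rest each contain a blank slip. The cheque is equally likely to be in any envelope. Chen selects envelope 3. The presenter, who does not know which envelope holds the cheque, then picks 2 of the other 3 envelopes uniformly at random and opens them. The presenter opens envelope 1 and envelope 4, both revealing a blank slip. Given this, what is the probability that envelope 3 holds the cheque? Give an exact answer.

Condition on the true location of the cheque.
If it is in either of envelopes 1 and 4 (prior 1/4 each): that envelope was opened and seen not to hold the prize — ruled out; weight (1/4)·0 = 0 each.
If it is in either of envelopes 2 and 3 (prior 1/4 each): the presenter picks exactly this set with probability 1/3 regardless, and none is the prize; weight (1/4)·(1/3) = 1/12 each.
The weights sum to 1/6.
So P(the cheque in envelope 3 | the presenter opened envelope 1 and envelope 4) = (1/12) / (1/6) = 1/2.

1/2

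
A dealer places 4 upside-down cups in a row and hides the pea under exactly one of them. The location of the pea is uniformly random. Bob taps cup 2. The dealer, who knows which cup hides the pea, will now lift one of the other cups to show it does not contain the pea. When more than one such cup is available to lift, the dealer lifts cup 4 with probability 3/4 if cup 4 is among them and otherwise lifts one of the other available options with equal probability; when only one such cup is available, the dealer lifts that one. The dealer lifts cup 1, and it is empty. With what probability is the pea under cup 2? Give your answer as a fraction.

1/7

Condition on the true location of the pea.
If it is under cup 1 (prior 1/4): the dealer opened cup 1, so this case is ruled out; weight (1/4)·0 = 0.
If it is under cup 2 (prior 1/4): cup 4 is available but not opened; cup 1 gets probability (1 − 3/4)/2 = 1/8; weight (1/4)·(1/8) = 1/32.
If it is under cup 3 (prior 1/4): cup 4 is available but not opened, probability 1/4; weight (1/4)·(1/4) = 1/16.
If it is under cup 4 (prior 1/4): cup 4 holds the prize so is unavailable; the dealer chooses uniformly among the 2 others, probability 1/2; weight (1/4)·(1/2) = 1/8.
The weights sum to 7/32.
So P(the pea under cup 2 | the dealer opened cup 1) = (1/32) / (7/32) = 1/7.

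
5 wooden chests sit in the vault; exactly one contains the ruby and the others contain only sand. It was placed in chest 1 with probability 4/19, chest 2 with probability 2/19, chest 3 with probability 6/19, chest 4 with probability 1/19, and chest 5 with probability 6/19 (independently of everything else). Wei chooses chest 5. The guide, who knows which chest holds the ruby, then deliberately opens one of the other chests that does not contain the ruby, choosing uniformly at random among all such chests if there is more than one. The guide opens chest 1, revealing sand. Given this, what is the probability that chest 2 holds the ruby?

4/27

Apply Bayes' rule, conditioning on where the ruby actually is.
If it is in chest 1 (prior 4/19): the guide opened chest 1, so this case is ruled out; weight (4/19)·0 = 0.
If it is in chest 2 (prior 2/19): the guide has 3 equally likely choices, so probability 1/3; weight (2/19)·(1/3) = 2/57.
If it is in chest 3 (prior 6/19): the guide has 3 equally likely choices, so probability 1/3; weight (6/19)·(1/3) = 2/19.
If it is in chest 4 (prior 1/19): the guide has 3 equally likely choices, so probability 1/3; weight (1/19)·(1/3) = 1/57.
If it is in chest 5 (prior 6/19): the guide has 4 equally likely choices, so probability 1/4; weight (6/19)·(1/4) = 3/38.
The weights sum to 9/38.
So P(the ruby in chest 2 | the guide opened chest 1) = (2/57) / (9/38) = 4/27.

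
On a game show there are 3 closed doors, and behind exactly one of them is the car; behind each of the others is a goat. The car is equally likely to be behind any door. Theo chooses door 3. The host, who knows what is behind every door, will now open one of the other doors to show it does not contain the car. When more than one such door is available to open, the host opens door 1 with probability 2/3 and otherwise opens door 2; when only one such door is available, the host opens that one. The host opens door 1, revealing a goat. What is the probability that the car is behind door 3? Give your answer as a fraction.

2/5

Consider each possible location of the car in turn.
If it is behind door 1 (prior 1/3): the host opened door 1, so this case is ruled out; weight (1/3)·0 = 0.
If it is behind door 2 (prior 1/3): only door 1 is available, probability 1; weight (1/3)·1 = 1/3.
If it is behind door 3 (prior 1/3): door 1 is available, opened with probability 2/3; weight (1/3)·(2/3) = 2/9.
The weights sum to 5/9.
So P(the car behind door 3 | the host opened door 1) = (2/9) / (5/9) = 2/5.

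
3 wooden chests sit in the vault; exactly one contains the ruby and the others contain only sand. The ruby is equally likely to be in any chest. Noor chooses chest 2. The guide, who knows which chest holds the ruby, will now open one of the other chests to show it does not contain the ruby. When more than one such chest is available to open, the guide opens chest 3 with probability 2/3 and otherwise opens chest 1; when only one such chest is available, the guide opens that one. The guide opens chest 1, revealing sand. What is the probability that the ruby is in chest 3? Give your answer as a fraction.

Consider each possible location of the ruby in turn.
If it is in chest 1 (prior 1/3): the guide opened chest 1, so this case is ruled out; weight (1/3)·0 = 0.
If it is in chest 2 (prior 1/3): chest 3 is available but not opened, probability 1/3; weight (1/3)·(1/3) = 1/9.
If it is in chest 3 (prior 1/3): only chest 1 is available, probability 1; weight (1/3)·1 = 1/3.
The weights sum to 4/9.
So P(the ruby in chest 3 | the guide opened chest 1) = (1/3) / (4/9) = 3/4.

3/4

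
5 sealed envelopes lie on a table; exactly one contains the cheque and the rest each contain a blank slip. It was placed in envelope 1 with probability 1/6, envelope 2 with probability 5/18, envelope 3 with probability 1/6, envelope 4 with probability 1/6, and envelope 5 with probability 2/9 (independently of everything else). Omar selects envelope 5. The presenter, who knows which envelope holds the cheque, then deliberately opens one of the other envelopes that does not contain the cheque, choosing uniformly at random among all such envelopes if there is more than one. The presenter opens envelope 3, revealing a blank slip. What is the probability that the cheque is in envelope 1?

Consider each possible location of the cheque in turn.
If it is in either of envelopes 1 and 4 (prior 1/6 each): the presenter has 3 equally likely choices, so probability 1/3; weight (1/6)·(1/3) = 1/18 each.
If it is in envelope 2 (prior 5/18): the presenter has 3 equally likely choices, so probability 1/3; weight (5/18)·(1/3) = 5/54.
If it is in envelope 3 (prior 1/6): the presenter opened envelope 3, so this case is ruled out; weight (1/6)·0 = 0.
If it is in envelope 5 (prior 2/9): the presenter has 4 equally likely choices, so probability 1/4; weight (2/9)·(1/4) = 1/18.
The weights sum to 7/27.
So P(the cheque in envelope 1 | the presenter opened envelope 3) = (1/18) / (7/27) = 3/14.

3/14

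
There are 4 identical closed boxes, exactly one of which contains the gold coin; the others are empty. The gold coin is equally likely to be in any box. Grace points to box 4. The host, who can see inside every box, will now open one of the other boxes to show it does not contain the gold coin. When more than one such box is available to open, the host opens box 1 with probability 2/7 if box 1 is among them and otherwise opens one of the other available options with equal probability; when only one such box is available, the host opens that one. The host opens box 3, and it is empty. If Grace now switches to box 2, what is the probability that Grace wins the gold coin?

5/11

Condition on the true location of the gold coin.
If it is in box 1 (prior 1/4): box 1 holds the prize so is unavailable; the host chooses uniformly among the 2 others, probability 1/2; weight (1/4)·(1/2) = 1/8.
If it is in box 2 (prior 1/4): box 1 is available but not opened, probability 5/7; weight (1/4)·(5/7) = 5/28.
If it is in box 3 (prior 1/4): the host opened box 3, so this case is ruled out; weight (1/4)·0 = 0.
If it is in box 4 (prior 1/4): box 1 is available but not opened; box 3 gets probability (1 − 2/7)/2 = 5/14; weight (1/4)·(5/14) = 5/56.
The weights sum to 11/28.
So P(the gold coin in box 2 | the host opened box 3) = (5/28) / (11/28) = 5/11.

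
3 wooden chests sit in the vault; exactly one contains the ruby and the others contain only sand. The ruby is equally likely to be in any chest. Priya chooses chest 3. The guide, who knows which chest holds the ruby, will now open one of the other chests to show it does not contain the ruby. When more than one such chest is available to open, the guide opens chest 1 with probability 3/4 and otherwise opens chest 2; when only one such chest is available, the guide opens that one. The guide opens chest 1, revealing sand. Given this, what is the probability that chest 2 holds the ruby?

4/7

Apply Bayes' rule, conditioning on where the ruby actually is.
If it is in chest 1 (prior 1/3): the guide opened chest 1, so this case is ruled out; weight (1/3)·0 = 0.
If it is in chest 2 (prior 1/3): only chest 1 is available, probability 1; weight (1/3)·1 = 1/3.
If it is in chest 3 (prior 1/3): chest 1 is available, opened with probability 3/4; weight (1/3)·(3/4) = 1/4.
The weights sum to 7/12.
So P(the ruby in chest 2 | the guide opened chest 1) = (1/3) / (7/12) = 4/7.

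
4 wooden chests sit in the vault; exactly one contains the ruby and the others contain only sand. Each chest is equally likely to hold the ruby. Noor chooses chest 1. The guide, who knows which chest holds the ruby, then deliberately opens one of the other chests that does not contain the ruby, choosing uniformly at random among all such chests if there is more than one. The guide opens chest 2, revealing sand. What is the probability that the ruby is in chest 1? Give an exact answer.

Apply Bayes' rule, conditioning on where the ruby actually is.
If it is in chest 1 (prior 1/4): the guide has 3 equally likely choices, so probability 1/3; weight (1/4)·(1/3) = 1/12.
If it is in chest 2 (prior 1/4): the guide opened chest 2, so this case is ruled out; weight (1/4)·0 = 0.
If it is in either of chests 3 and 4 (prior 1/4 each): the guide has 2 equally likely choices, so probability 1/2; weight (1/4)·(1/2) = 1/8 each.
The weights sum to 1/3.
So P(the ruby in chest 1 | the guide opened chest 2) = (1/12) / (1/3) = 1/4.

1/4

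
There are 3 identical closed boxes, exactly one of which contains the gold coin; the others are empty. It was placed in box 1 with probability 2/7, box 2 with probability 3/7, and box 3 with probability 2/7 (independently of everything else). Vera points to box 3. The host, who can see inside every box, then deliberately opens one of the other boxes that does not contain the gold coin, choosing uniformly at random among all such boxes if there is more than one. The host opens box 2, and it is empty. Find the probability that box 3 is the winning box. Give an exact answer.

1/3

Condition on the true location of the gold coin.
If it is in box 1 (prior 2/7): the host has no choice, probability 1; weight (2/7)·1 = 2/7.
If it is in box 2 (prior 3/7): the host opened box 2, so this case is ruled out; weight (3/7)·0 = 0.
If it is in box 3 (prior 2/7): the host has 2 equally likely choices, so probability 1/2; weight (2/7)·(1/2) = 1/7.
The weights sum to 3/7.
So P(the gold coin in box 3 | the host opened box 2) = (1/7) / (3/7) = 1/3.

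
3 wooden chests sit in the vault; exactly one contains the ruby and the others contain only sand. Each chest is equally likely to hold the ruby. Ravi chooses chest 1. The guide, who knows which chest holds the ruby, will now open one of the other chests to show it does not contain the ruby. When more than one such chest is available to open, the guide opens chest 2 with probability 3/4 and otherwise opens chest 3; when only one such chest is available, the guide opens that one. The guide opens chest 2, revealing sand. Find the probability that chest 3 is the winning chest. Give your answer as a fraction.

4/7

Apply Bayes' rule, conditioning on where the ruby actually is.
If it is in chest 1 (prior 1/3): chest 2 is available, opened with probability 3/4; weight (1/3)·(3/4) = 1/4.
If it is in chest 2 (prior 1/3): the guide opened chest 2, so this case is ruled out; weight (1/3)·0 = 0.
If it is in chest 3 (prior 1/3): only chest 2 is available, probability 1; weight (1/3)·1 = 1/3.
The weights sum to 7/12.
So P(the ruby in chest 3 | the guide opened chest 2) = (1/3) / (7/12) = 4/7.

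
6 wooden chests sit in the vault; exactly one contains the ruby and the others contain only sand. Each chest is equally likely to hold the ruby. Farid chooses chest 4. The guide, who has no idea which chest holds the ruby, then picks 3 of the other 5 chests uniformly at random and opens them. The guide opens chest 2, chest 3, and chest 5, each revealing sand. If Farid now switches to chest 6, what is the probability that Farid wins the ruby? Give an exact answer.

Condition on the true location of the ruby.
If it is in any of chests 1, 4, and 6 (prior 1/6 each): the guide picks exactly this set with probability 1/10 regardless, and none is the prize; weight (1/6)·(1/10) = 1/60 each.
If it is in any of chests 2, 3, and 5 (prior 1/6 each): that chest was opened and seen not to hold the prize — ruled out; weight (1/6)·0 = 0 each.
The weights sum to 1/20.
So P(the ruby in chest 6 | the guide opened chest 2, chest 3, and chest 5) = (1/60) / (1/20) = 1/3.

1/3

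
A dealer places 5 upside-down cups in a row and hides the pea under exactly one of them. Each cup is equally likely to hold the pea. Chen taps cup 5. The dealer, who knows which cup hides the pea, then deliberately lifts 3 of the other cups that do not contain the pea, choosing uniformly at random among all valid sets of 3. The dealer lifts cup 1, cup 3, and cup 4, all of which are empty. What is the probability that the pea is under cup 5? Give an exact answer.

1/5

Apply Bayes' rule, conditioning on where the pea actually is.
If it is under any of cups 1, 3, and 4 (prior 1/5 each): that cup was opened and seen not to hold the prize — ruled out; weight (1/5)·0 = 0 each.
If it is under cup 2 (prior 1/5): the dealer has no choice, probability 1; weight (1/5)·1 = 1/5.
If it is under cup 5 (prior 1/5): the dealer has 4 equally likely choices, so probability 1/4; weight (1/5)·(1/4) = 1/20.
The weights sum to 1/4.
So P(the pea under cup 5 | the dealer opened cup 1, cup 3, and cup 4) = (1/20) / (1/4) = 1/5.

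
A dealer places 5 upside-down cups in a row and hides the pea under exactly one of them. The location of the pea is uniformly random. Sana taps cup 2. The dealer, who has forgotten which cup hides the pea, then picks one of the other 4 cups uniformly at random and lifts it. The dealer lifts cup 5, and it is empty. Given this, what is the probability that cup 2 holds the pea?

Because the dealer chose which cup to lift without knowing where the pea is, the choice is independent of the prize location. Learning that cup 5 does not hold the pea simply rules out that one location and leaves the remaining 4 cups still equally likely by symmetry.
So P(the pea under cup 2) = 1/4.

1/4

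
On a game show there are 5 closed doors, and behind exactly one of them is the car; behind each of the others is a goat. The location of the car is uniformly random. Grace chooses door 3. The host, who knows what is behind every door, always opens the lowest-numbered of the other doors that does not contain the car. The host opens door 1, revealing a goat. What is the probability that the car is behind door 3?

Condition on the true location of the car.
If it is behind door 1 (prior 1/5): the host opened door 1, so this case is ruled out; weight (1/5)·0 = 0.
If it is behind any of doors 2, 3, 4, and 5 (prior 1/5 each): door 1 is the lowest-numbered option available, probability 1; weight (1/5)·1 = 1/5 each.
The weights sum to 4/5.
So P(the car behind door 3 | the host opened door 1) = (1/5) / (4/5) = 1/4.

1/4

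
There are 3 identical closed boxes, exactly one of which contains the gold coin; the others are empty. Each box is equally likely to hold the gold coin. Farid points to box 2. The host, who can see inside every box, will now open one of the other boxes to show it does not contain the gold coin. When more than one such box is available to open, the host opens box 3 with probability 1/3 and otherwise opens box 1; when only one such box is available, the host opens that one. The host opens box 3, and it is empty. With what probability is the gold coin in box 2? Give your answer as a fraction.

Consider each possible location of the gold coin in turn.
If it is in box 1 (prior 1/3): only box 3 is available, probability 1; weight (1/3)·1 = 1/3.
If it is in box 2 (prior 1/3): box 3 is available, opened with probability 1/3; weight (1/3)·(1/3) = 1/9.
If it is in box 3 (prior 1/3): the host opened box 3, so this case is ruled out; weight (1/3)·0 = 0.
The weights sum to 4/9.
So P(the gold coin in box 2 | the host opened box 3) = (1/9) / (4/9) = 1/4.

1/4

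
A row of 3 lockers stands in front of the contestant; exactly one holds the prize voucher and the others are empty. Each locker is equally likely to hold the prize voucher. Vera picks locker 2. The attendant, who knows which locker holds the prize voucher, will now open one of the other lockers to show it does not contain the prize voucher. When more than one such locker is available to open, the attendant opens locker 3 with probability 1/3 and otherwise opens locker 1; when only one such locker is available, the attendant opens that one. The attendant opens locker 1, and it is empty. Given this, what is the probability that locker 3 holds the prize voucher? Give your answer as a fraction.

3/5

Apply Bayes' rule, conditioning on where the prize voucher actually is.
If it is in locker 1 (prior 1/3): the attendant opened locker 1, so this case is ruled out; weight (1/3)·0 = 0.
If it is in locker 2 (prior 1/3): locker 3 is available but not opened, probability 2/3; weight (1/3)·(2/3) = 2/9.
If it is in locker 3 (prior 1/3): only locker 1 is available, probability 1; weight (1/3)·1 = 1/3.
The weights sum to 5/9.
So P(the prize voucher in locker 3 | the attendant opened locker 1) = (1/3) / (5/9) = 3/5.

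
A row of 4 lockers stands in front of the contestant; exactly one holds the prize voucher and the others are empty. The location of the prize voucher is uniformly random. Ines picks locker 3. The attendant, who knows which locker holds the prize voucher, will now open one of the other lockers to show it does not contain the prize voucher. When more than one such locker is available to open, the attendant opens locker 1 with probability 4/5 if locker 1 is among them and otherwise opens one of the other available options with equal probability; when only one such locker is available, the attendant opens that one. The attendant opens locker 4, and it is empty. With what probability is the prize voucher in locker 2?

Consider each possible location of the prize voucher in turn.
If it is in locker 1 (prior 1/4): locker 1 holds the prize so is unavailable; the attendant chooses uniformly among the 2 others, probability 1/2; weight (1/4)·(1/2) = 1/8.
If it is in locker 2 (prior 1/4): locker 1 is available but not opened, probability 1/5; weight (1/4)·(1/5) = 1/20.
If it is in locker 3 (prior 1/4): locker 1 is available but not opened; locker 4 gets probability (1 − 4/5)/2 = 1/10; weight (1/4)·(1/10) = 1/40.
If it is in locker 4 (prior 1/4): the attendant opened locker 4, so this case is ruled out; weight (1/4)·0 = 0.
The weights sum to 1/5.
So P(the prize voucher in locker 2 | the attendant opened locker 4) = (1/20) / (1/5) = 1/4.

1/4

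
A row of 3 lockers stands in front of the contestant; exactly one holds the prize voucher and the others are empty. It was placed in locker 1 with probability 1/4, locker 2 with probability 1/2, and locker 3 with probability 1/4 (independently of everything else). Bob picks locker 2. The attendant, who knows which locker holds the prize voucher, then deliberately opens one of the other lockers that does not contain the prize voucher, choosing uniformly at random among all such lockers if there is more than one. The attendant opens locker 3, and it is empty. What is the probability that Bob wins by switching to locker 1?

1/2

Consider each possible location of the prize voucher in turn.
If it is in locker 1 (prior 1/4): the attendant has no choice, probability 1; weight (1/4)·1 = 1/4.
If it is in locker 2 (prior 1/2): the attendant has 2 equally likely choices, so probability 1/2; weight (1/2)·(1/2) = 1/4.
If it is in locker 3 (prior 1/4): the attendant opened locker 3, so this case is ruled out; weight (1/4)·0 = 0.
The weights sum to 1/2.
So P(the prize voucher in locker 1 | the attendant opened locker 3) = (1/4) / (1/2) = 1/2.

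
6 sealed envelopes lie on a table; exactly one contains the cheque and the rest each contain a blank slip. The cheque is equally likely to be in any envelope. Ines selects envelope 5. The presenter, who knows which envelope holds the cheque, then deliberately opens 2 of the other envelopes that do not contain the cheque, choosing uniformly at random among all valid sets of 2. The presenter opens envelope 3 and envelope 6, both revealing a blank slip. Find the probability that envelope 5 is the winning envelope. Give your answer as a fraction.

Condition on the true location of the cheque.
If it is in any of envelopes 1, 2, and 4 (prior 1/6 each): the presenter has 6 equally likely choices, so probability 1/6; weight (1/6)·(1/6) = 1/36 each.
If it is in either of envelopes 3 and 6 (prior 1/6 each): that envelope was opened and seen not to hold the prize — ruled out; weight (1/6)·0 = 0 each.
If it is in envelope 5 (prior 1/6): the presenter has 10 equally likely choices, so probability 1/10; weight (1/6)·(1/10) = 1/60.
The weights sum to 1/10.
So P(the cheque in envelope 5 | the presenter opened envelope 3 and envelope 6) = (1/60) / (1/10) = 1/6.

1/6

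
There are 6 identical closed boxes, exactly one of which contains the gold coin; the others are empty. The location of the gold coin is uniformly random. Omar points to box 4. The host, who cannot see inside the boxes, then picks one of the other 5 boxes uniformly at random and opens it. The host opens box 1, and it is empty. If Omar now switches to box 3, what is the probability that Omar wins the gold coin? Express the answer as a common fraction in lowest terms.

1/5

Condition on the true location of the gold coin.
If it is in box 1 (prior 1/6): the host opened box 1, so this case is ruled out; weight (1/6)·0 = 0.
If it is in any of boxes 2, 3, 4, 5, and 6 (prior 1/6 each): the host picks box 1 with probability 1/5 regardless, and it is not the prize; weight (1/6)·(1/5) = 1/30 each.
The weights sum to 1/6.
So P(the gold coin in box 3 | the host opened box 1) = (1/30) / (1/6) = 1/5.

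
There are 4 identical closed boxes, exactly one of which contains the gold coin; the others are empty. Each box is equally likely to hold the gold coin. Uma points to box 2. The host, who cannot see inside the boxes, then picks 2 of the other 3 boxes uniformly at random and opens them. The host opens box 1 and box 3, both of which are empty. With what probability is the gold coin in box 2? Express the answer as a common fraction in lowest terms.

Consider each possible location of the gold coin in turn.
If it is in either of boxes 1 and 3 (prior 1/4 each): that box was opened and seen not to hold the prize — ruled out; weight (1/4)·0 = 0 each.
If it is in either of boxes 2 and 4 (prior 1/4 each): the host picks exactly this set with probability 1/3 regardless, and none is the prize; weight (1/4)·(1/3) = 1/12 each.
The weights sum to 1/6.
So P(the gold coin in box 2 | the host opened box 1 and box 3) = (1/12) / (1/6) = 1/2.

1/2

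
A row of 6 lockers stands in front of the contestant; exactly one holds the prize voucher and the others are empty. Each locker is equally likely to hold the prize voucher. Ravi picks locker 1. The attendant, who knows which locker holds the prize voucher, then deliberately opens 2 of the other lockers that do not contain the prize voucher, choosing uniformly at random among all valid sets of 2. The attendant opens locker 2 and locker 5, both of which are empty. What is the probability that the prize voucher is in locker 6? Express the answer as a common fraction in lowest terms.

5/18

Consider each possible location of the prize voucher in turn.
If it is in locker 1 (prior 1/6): the attendant has 10 equally likely choices, so probability 1/10; weight (1/6)·(1/10) = 1/60.
If it is in either of lockers 2 and 5 (prior 1/6 each): that locker was opened and seen not to hold the prize — ruled out; weight (1/6)·0 = 0 each.
If it is in any of lockers 3, 4, and 6 (prior 1/6 each): the attendant has 6 equally likely choices, so probability 1/6; weight (1/6)·(1/6) = 1/36 each.
The weights sum to 1/10.
So P(the prize voucher in locker 6 | the attendant opened locker 2 and locker 5) = (1/36) / (1/10) = 5/18.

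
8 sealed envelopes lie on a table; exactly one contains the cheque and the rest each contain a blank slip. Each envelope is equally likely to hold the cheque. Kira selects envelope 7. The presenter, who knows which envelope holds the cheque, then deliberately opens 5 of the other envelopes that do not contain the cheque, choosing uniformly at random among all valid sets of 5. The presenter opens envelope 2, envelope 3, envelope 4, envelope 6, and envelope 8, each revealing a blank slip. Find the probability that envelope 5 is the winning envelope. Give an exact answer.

Consider each possible location of the cheque in turn.
If it is in either of envelopes 1 and 5 (prior 1/8 each): the presenter has 6 equally likely choices, so probability 1/6; weight (1/8)·(1/6) = 1/48 each.
If it is in any of envelopes 2, 3, 4, 6, and 8 (prior 1/8 each): that envelope was opened and seen not to hold the prize — ruled out; weight (1/8)·0 = 0 each.
If it is in envelope 7 (prior 1/8): the presenter has 21 equally likely choices, so probability 1/21; weight (1/8)·(1/21) = 1/168.
The weights sum to 1/21.
So P(the cheque in envelope 5 | the presenter opened envelope 2, envelope 3, envelope 4, envelope 6, and envelope 8) = (1/48) / (1/21) = 7/16.

7/16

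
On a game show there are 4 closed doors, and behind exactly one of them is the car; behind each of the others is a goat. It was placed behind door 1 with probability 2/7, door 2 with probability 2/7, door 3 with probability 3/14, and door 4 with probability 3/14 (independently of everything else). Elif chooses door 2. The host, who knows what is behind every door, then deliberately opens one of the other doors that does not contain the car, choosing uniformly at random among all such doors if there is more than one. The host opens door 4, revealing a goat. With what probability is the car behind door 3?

Apply Bayes' rule, conditioning on where the car actually is.
If it is behind door 1 (prior 2/7): the host has 2 equally likely choices, so probability 1/2; weight (2/7)·(1/2) = 1/7.
If it is behind door 2 (prior 2/7): the host has 3 equally likely choices, so probability 1/3; weight (2/7)·(1/3) = 2/21.
If it is behind door 3 (prior 3/14): the host has 2 equally likely choices, so probability 1/2; weight (3/14)·(1/2) = 3/28.
If it is behind door 4 (prior 3/14): the host opened door 4, so this case is ruled out; weight (3/14)·0 = 0.
The weights sum to 29/84.
So P(the car behind door 3 | the host opened door 4) = (3/28) / (29/84) = 9/29.

9/29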